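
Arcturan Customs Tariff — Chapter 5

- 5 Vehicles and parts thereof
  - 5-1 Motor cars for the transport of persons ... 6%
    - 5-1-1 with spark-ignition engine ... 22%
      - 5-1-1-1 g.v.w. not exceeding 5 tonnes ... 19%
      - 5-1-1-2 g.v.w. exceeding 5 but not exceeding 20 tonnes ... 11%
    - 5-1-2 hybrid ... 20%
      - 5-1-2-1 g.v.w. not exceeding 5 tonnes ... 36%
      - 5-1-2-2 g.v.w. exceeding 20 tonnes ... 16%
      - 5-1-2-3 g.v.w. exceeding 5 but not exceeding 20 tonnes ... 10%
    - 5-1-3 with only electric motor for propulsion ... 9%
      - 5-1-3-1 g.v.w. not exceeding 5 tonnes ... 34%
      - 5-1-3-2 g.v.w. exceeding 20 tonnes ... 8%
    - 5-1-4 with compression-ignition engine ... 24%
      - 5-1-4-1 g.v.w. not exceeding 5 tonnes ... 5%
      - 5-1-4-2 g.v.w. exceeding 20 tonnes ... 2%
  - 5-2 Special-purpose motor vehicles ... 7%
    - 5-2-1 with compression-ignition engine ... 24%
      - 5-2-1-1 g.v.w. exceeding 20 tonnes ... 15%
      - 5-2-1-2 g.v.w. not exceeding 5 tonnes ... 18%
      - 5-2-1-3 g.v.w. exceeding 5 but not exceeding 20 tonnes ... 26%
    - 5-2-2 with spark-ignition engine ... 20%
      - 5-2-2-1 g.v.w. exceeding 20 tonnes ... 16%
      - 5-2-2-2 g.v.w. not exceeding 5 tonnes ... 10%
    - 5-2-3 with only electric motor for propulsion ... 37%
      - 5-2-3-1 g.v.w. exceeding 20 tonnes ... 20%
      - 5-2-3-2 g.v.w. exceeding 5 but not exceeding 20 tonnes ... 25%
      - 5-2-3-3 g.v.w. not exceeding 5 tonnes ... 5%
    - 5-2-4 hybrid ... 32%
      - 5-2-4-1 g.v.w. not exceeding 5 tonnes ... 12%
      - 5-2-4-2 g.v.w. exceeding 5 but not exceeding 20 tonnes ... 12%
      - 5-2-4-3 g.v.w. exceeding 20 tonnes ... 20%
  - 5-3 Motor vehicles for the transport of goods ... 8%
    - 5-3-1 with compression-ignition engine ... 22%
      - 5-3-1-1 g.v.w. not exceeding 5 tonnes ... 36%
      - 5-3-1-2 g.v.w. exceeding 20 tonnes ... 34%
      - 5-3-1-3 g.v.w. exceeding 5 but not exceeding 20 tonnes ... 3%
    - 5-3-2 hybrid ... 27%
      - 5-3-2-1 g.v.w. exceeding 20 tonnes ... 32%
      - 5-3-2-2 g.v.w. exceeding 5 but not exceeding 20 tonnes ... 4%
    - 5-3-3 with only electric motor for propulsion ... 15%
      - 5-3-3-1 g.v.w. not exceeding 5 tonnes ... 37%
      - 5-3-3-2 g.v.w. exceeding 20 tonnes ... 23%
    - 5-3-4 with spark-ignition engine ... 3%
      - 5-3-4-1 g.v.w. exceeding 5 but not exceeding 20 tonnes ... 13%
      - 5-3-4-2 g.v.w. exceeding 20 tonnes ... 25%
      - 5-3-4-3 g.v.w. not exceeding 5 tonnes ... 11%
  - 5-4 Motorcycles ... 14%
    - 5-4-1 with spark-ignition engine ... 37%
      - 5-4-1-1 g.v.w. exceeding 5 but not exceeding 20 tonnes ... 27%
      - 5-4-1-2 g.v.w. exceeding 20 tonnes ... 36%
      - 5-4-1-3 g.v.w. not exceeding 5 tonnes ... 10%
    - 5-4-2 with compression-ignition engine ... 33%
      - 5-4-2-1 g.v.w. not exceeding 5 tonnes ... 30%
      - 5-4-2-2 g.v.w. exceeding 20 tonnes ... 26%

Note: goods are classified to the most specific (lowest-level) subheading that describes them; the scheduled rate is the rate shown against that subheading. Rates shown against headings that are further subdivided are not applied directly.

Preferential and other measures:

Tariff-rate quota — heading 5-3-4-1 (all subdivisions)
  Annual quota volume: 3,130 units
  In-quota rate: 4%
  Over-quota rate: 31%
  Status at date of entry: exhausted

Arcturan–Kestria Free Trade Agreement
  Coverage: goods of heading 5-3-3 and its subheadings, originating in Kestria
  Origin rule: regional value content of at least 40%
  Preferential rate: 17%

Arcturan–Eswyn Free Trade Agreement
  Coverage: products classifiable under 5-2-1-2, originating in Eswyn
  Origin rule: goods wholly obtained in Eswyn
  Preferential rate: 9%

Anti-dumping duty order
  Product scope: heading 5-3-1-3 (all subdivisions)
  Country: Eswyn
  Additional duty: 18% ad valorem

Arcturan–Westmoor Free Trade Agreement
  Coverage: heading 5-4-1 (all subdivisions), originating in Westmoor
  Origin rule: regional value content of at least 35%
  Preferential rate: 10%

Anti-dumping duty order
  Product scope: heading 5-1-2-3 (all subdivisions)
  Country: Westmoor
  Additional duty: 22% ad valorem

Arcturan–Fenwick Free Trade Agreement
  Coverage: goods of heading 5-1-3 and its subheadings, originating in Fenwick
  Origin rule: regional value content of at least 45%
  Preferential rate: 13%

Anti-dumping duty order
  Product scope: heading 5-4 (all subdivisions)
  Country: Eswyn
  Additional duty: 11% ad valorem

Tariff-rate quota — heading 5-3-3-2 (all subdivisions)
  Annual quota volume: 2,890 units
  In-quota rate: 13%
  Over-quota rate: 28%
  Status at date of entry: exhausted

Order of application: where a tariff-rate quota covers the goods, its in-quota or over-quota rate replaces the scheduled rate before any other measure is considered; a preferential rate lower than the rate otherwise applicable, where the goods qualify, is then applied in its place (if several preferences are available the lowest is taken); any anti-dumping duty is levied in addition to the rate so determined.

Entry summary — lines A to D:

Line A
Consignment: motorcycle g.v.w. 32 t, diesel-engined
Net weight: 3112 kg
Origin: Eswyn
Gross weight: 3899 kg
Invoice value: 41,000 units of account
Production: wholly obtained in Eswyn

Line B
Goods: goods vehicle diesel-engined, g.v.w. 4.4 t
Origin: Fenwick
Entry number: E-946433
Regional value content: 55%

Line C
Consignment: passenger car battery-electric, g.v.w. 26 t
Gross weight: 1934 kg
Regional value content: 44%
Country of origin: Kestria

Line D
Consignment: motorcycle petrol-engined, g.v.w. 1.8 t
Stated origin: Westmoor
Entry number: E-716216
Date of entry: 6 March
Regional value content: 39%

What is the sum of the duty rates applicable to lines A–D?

91%

Line A: motorcycle → 5-4; diesel-engined → 5-4-2; g.v.w. 32 t → 5-4-2-2. Scheduled 26%. Eswyn agreement on 5-2-1-2: 5-4-2-2 not covered; anti-dumping (Eswyn, 5-4): +11%; total 26% + 11% = 37%. → 37%.
Line B: goods vehicle → 5-3; diesel-engined → 5-3-1; g.v.w. 4.4 t → 5-3-1-1. Scheduled 36%. Fenwick agreement on 5-1-3: 5-3-1-1 not covered. → 36%.
Line C: passenger car → 5-1; battery-electric → 5-1-3; g.v.w. 26 t → 5-1-3-2. Scheduled 8%. Kestria agreement on 5-3-3: 5-1-3-2 not covered. → 8%.
Line D: motorcycle → 5-4; petrol-engined → 5-4-1; g.v.w. 1.8 t → 5-4-1-3. Scheduled 10%. Westmoor agreement on 5-4-1: RVC ≥ 35% → 10% available; preference 10% not lower than 10% → no reduction. → 10%.
Sum: 37% + 36% + 8% + 10% = 91%.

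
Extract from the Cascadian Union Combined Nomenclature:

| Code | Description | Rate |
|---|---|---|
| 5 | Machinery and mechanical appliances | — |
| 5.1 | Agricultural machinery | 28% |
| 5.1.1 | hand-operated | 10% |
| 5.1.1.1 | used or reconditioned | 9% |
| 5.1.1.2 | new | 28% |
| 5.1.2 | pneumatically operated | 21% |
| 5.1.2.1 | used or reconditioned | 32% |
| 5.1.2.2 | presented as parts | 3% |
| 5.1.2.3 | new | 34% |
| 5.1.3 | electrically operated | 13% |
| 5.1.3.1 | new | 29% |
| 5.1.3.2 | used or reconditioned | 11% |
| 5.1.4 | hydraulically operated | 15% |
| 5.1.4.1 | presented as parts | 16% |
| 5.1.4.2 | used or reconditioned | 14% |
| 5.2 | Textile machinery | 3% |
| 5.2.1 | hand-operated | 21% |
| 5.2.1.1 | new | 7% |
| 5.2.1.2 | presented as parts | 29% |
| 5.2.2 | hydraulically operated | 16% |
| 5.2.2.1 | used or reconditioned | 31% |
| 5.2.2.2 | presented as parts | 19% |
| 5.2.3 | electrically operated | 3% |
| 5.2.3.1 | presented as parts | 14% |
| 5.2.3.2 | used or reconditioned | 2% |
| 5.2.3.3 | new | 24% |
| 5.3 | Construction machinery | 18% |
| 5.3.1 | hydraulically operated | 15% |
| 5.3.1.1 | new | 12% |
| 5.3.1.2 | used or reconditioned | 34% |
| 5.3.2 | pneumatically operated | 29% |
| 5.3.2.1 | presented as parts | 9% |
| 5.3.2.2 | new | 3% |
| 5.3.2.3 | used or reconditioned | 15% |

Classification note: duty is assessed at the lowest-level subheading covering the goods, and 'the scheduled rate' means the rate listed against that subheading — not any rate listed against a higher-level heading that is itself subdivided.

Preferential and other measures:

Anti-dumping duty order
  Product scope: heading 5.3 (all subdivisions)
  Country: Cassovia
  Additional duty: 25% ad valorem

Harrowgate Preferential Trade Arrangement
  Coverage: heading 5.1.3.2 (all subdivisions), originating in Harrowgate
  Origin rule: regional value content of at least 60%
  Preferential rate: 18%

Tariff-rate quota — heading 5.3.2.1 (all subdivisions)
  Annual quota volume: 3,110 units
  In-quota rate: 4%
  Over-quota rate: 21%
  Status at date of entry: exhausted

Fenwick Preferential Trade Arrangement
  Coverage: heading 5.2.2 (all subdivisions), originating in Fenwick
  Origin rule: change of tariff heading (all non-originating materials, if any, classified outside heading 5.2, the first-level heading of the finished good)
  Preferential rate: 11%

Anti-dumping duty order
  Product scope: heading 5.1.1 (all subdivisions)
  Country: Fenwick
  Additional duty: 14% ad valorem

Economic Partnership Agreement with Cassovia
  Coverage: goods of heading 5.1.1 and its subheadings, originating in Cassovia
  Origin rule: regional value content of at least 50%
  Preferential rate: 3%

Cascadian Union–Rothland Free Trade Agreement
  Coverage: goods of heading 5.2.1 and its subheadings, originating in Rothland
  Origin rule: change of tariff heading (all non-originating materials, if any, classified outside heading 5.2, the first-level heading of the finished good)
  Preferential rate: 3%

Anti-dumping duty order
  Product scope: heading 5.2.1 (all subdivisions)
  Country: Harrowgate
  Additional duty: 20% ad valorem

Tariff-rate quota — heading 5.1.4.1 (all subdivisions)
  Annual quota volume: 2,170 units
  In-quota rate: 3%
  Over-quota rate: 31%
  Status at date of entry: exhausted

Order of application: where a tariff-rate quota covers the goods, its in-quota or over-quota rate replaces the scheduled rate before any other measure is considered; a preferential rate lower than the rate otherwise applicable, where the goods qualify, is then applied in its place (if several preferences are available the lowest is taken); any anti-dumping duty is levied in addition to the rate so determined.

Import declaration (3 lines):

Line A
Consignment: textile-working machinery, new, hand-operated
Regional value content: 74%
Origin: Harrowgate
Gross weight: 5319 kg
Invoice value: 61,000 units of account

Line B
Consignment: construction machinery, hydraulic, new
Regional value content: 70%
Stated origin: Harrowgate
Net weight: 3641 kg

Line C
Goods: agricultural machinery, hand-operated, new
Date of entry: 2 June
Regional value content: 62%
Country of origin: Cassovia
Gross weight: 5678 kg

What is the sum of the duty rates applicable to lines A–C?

Line A: textile-working → 5.2; hand-operated → 5.2.1; new → 5.2.1.1. Scheduled 7%. Harrowgate agreement on 5.1.3.2: 5.2.1.1 not covered; anti-dumping (Harrowgate, 5.2.1): +20%; total 7% + 20% = 27%. → 27%.
Line B: construction → 5.3; hydraulic → 5.3.1; new → 5.3.1.1. Scheduled 12%. Harrowgate agreement on 5.1.3.2: 5.3.1.1 not covered. → 12%.
Line C: agricultural → 5.1; hand-operated → 5.1.1; new → 5.1.1.2. Scheduled 28%. Cassovia agreement on 5.1.1: RVC ≥ 50% → 3% available; preferential 3%. → 3%.
Sum: 27% + 12% + 3% = 42%.

42%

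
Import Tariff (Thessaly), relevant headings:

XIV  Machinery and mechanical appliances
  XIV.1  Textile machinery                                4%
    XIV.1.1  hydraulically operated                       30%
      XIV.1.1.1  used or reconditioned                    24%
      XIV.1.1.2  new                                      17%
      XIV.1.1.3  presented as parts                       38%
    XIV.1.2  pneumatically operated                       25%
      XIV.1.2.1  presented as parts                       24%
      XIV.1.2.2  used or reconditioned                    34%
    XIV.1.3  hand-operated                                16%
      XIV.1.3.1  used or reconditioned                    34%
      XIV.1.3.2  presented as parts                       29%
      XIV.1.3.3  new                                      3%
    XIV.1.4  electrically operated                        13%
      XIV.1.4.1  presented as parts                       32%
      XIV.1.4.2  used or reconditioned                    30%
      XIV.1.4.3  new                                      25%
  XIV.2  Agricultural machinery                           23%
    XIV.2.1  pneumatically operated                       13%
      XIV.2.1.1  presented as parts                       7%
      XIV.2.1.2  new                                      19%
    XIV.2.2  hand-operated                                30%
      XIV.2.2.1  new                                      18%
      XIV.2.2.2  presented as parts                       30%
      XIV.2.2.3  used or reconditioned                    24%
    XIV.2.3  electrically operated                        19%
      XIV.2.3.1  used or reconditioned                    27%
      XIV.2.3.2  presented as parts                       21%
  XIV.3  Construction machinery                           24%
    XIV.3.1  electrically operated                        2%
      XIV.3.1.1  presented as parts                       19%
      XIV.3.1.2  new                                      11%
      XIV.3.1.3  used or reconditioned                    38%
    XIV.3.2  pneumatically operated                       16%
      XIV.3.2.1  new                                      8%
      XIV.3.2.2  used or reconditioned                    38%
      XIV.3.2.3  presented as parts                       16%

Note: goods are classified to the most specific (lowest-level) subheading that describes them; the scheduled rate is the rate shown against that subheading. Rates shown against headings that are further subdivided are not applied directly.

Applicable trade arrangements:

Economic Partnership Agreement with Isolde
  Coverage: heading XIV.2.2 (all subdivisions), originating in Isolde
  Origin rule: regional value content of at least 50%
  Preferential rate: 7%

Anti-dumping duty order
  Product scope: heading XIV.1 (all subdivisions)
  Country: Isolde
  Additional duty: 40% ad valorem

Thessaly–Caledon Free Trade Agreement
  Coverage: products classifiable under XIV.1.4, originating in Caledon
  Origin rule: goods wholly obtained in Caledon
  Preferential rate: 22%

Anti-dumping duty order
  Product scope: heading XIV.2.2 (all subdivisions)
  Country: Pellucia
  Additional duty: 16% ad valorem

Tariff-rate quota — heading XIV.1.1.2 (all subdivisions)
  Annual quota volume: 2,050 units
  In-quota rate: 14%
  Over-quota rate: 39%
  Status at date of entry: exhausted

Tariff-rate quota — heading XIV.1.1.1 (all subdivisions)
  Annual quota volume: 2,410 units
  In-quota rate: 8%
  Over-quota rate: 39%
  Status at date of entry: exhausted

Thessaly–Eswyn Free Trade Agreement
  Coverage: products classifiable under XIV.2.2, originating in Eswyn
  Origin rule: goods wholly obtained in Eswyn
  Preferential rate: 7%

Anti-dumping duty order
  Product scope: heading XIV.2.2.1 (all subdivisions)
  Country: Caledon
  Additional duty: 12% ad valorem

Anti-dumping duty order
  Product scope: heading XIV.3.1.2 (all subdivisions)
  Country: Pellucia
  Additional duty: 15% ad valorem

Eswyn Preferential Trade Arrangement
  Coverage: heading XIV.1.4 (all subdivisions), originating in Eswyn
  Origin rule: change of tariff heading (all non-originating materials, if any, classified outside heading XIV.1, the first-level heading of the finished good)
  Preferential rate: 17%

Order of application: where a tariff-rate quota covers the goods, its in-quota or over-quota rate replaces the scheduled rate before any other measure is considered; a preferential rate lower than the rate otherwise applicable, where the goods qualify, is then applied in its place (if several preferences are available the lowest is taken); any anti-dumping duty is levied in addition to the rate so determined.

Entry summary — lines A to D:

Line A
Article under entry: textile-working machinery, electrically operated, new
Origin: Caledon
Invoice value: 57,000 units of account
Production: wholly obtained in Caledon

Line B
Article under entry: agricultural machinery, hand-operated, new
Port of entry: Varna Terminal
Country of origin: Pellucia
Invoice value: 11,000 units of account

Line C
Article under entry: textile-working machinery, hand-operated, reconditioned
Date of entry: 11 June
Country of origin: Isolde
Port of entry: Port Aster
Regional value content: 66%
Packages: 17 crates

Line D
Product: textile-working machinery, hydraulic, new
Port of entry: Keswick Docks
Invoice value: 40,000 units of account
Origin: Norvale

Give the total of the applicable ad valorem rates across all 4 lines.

Line A: textile-working → XIV.1; electrically operated → XIV.1.4; new → XIV.1.4.3. Scheduled 25%. Caledon agreement on XIV.1.4: wholly obtained → 22% available; preferential 22%. → 22%.
Line B: agricultural → XIV.2; hand-operated → XIV.2.2; new → XIV.2.2.1. Scheduled 18%. anti-dumping (Pellucia, XIV.2.2): +16%; total 18% + 16% = 34%. → 34%.
Line C: textile-working → XIV.1; hand-operated → XIV.1.3; reconditioned → XIV.1.3.1. Scheduled 34%. Isolde agreement on XIV.2.2: XIV.1.3.1 not covered; anti-dumping (Isolde, XIV.1): +40%; total 34% + 40% = 74%. → 74%.
Line D: textile-working → XIV.1; hydraulic → XIV.1.1; new → XIV.1.1.2. Scheduled 17%. quota on XIV.1.1.2 exhausted → over-quota 39%. → 39%.
Sum: 22% + 34% + 74% + 39% = 169%.

169%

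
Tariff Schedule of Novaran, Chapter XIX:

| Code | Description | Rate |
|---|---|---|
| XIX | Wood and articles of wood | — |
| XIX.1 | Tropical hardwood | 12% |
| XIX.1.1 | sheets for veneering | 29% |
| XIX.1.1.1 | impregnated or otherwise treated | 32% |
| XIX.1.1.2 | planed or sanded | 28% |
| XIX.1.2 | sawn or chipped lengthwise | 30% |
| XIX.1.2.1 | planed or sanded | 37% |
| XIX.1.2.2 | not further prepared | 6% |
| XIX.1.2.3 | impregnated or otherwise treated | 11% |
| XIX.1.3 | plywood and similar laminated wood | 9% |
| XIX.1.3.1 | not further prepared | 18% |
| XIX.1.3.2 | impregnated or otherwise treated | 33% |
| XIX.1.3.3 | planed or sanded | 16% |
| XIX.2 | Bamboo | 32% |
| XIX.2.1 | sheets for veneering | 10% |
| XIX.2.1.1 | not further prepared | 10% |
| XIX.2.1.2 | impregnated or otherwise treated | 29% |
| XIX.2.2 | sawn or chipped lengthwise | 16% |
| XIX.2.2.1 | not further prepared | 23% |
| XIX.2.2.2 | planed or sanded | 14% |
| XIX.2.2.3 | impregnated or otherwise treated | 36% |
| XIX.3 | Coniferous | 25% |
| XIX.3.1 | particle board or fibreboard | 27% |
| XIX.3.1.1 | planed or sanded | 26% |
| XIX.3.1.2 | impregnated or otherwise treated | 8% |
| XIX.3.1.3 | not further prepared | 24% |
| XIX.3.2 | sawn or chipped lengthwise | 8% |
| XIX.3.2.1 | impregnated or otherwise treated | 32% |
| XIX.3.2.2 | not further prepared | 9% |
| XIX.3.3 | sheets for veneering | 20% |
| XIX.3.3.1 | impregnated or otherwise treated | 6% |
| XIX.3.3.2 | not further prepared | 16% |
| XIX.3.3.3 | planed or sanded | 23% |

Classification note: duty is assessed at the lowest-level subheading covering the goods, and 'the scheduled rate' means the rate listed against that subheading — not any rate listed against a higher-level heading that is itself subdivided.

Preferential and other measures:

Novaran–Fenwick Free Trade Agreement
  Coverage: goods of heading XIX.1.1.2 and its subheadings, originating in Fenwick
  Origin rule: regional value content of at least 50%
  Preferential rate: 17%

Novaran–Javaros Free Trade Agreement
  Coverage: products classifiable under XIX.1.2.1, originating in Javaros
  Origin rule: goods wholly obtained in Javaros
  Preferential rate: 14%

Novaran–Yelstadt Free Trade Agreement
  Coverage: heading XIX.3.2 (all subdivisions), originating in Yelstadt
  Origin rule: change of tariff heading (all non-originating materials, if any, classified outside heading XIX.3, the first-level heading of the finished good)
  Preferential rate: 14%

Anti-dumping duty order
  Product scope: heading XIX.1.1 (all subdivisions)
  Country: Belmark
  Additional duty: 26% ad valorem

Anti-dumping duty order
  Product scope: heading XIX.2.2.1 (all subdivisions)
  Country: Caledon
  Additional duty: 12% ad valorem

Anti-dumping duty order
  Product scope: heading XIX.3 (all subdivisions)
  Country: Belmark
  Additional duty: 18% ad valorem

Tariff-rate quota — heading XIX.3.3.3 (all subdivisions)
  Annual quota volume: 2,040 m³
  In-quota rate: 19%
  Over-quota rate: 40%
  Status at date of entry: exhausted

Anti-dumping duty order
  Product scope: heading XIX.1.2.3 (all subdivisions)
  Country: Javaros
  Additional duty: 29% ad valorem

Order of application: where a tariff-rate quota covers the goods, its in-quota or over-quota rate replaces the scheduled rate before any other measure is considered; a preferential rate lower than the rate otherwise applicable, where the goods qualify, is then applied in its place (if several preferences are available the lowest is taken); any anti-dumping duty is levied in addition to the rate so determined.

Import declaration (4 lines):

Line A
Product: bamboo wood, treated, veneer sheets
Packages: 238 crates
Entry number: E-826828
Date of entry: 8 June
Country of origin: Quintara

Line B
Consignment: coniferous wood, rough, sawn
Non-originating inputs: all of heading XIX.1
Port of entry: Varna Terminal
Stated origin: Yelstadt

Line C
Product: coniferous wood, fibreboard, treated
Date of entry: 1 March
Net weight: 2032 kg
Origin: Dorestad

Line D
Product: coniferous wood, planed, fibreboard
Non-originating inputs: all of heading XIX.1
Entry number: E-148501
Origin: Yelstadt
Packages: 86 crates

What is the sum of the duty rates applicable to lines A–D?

72%

Line A: bamboo → XIX.2; veneer sheets → XIX.2.1; treated → XIX.2.1.2. Scheduled 29%. No special measure applies. → 29%.
Line B: coniferous → XIX.3; sawn → XIX.3.2; rough → XIX.3.2.2. Scheduled 9%. Yelstadt agreement on XIX.3.2: CTH met → 14% available; preference 14% not lower than 9% → no reduction. → 9%.
Line C: coniferous → XIX.3; fibreboard → XIX.3.1; treated → XIX.3.1.2. Scheduled 8%. No special measure applies. → 8%.
Line D: coniferous → XIX.3; fibreboard → XIX.3.1; planed → XIX.3.1.1. Scheduled 26%. Yelstadt agreement on XIX.3.2: XIX.3.1.1 not covered. → 26%.
Sum: 29% + 9% + 8% + 26% = 72%.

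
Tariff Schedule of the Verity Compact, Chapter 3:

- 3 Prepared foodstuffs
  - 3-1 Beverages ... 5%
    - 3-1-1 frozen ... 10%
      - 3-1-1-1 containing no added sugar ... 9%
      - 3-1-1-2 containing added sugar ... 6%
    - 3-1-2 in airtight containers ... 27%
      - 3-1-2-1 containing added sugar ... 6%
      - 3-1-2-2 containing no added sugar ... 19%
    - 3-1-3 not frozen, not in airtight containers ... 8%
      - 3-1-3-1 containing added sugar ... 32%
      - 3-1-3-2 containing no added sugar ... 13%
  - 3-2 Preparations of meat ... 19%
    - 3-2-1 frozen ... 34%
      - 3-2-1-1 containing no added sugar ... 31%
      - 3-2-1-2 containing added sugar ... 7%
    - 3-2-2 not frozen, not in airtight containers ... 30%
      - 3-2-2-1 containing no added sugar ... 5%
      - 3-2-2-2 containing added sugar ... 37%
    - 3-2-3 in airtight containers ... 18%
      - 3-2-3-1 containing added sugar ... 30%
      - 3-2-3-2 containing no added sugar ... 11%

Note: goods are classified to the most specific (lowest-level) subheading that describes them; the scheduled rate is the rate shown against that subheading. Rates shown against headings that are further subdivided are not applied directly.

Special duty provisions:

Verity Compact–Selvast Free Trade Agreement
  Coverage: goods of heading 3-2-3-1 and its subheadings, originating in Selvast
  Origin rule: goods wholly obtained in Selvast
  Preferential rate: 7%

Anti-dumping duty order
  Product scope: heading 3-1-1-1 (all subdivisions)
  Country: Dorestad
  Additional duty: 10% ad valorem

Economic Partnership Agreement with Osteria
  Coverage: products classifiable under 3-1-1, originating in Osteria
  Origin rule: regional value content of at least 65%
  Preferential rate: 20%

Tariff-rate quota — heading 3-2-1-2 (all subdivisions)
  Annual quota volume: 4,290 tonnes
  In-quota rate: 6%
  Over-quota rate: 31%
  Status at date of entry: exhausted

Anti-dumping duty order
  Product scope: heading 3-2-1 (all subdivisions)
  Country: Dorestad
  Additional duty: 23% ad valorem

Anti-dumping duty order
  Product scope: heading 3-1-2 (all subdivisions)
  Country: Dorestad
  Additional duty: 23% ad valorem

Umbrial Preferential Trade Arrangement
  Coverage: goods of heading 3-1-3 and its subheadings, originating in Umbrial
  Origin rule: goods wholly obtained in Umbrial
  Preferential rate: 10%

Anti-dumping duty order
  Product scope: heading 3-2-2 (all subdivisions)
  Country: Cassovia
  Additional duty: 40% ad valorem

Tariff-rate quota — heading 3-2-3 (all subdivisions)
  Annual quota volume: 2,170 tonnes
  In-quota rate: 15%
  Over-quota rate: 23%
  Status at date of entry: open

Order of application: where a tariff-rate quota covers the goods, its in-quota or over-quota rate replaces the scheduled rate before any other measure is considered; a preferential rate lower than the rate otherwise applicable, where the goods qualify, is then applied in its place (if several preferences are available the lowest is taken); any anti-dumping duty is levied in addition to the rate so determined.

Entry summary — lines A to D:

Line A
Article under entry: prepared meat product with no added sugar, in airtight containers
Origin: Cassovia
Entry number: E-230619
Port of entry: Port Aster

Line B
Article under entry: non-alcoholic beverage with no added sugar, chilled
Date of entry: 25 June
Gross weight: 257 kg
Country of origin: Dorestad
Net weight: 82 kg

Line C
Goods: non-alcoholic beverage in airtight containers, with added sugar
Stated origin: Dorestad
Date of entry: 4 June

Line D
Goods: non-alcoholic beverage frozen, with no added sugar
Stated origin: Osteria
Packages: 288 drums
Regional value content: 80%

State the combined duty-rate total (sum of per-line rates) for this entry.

Line A: prepared meat product → 3-2; in airtight containers → 3-2-3; with no added sugar → 3-2-3-2. Scheduled 11%. quota on 3-2-3 open → in-quota 15%. → 15%.
Line B: non-alcoholic beverage → 3-1; chilled → 3-1-3; with no added sugar → 3-1-3-2. Scheduled 13%. No special measure applies. → 13%.
Line C: non-alcoholic beverage → 3-1; in airtight containers → 3-1-2; with added sugar → 3-1-2-1. Scheduled 6%. anti-dumping (Dorestad, 3-1-2): +23%; total 6% + 23% = 29%. → 29%.
Line D: non-alcoholic beverage → 3-1; frozen → 3-1-1; with no added sugar → 3-1-1-1. Scheduled 9%. Osteria agreement on 3-1-1: RVC ≥ 65% → 20% available; preference 20% not lower than 9% → no reduction. → 9%.
Sum: 15% + 13% + 29% + 9% = 66%.

66%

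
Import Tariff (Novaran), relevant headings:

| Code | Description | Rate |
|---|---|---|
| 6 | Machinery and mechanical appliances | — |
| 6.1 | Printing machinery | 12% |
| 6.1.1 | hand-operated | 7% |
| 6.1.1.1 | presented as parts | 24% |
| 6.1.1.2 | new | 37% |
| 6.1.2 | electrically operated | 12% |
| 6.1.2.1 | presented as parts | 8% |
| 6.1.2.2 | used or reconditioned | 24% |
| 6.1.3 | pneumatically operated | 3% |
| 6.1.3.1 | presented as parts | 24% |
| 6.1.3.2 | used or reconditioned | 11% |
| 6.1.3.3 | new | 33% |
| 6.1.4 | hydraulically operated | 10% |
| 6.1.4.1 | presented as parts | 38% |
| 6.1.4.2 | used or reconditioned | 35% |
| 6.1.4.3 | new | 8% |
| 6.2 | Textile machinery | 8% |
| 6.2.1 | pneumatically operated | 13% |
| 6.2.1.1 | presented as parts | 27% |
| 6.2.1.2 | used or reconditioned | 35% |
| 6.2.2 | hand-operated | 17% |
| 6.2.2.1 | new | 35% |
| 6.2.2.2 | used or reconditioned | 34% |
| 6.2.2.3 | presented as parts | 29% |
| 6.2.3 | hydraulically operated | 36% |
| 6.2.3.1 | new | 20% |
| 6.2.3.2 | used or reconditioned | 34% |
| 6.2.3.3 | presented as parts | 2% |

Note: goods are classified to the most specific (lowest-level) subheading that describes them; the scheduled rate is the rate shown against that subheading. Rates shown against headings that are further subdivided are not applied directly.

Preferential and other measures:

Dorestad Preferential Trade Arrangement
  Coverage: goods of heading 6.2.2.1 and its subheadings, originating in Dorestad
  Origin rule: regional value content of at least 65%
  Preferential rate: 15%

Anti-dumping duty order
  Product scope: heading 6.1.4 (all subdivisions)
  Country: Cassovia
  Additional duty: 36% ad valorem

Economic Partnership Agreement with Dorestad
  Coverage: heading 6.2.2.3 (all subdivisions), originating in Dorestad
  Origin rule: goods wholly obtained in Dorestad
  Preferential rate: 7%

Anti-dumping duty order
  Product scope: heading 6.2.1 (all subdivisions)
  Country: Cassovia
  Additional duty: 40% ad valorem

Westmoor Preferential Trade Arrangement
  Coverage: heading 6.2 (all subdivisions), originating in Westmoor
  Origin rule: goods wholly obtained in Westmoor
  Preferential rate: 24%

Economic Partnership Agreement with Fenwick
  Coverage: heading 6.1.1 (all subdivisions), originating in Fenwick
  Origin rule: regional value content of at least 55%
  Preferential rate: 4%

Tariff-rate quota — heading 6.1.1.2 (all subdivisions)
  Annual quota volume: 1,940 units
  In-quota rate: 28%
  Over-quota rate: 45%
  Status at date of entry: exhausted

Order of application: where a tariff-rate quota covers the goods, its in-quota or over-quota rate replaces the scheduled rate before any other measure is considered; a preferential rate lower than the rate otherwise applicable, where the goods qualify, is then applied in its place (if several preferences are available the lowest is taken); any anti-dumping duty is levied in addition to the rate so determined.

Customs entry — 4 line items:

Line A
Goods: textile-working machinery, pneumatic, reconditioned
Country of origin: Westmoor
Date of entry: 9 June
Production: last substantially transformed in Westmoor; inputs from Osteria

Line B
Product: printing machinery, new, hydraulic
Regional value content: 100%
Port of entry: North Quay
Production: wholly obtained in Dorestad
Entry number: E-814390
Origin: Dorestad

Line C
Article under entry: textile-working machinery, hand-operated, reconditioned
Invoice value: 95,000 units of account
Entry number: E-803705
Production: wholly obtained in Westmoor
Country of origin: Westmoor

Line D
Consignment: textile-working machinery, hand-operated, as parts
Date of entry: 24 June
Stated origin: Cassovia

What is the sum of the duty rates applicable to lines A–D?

96%

Line A: textile-working → 6.2; pneumatic → 6.2.1; reconditioned → 6.2.1.2. Scheduled 35%. Westmoor agreement on 6.2: not wholly obtained. → 35%.
Line B: printing → 6.1; hydraulic → 6.1.4; new → 6.1.4.3. Scheduled 8%. Dorestad agreement on 6.2.2.1: 6.1.4.3 not covered; Dorestad agreement on 6.2.2.3: 6.1.4.3 not covered. → 8%.
Line C: textile-working → 6.2; hand-operated → 6.2.2; reconditioned → 6.2.2.2. Scheduled 34%. Westmoor agreement on 6.2: wholly obtained → 24% available; preferential 24%. → 24%.
Line D: textile-working → 6.2; hand-operated → 6.2.2; as parts → 6.2.2.3. Scheduled 29%. No special measure applies. → 29%.
Sum: 35% + 8% + 24% + 29% = 96%.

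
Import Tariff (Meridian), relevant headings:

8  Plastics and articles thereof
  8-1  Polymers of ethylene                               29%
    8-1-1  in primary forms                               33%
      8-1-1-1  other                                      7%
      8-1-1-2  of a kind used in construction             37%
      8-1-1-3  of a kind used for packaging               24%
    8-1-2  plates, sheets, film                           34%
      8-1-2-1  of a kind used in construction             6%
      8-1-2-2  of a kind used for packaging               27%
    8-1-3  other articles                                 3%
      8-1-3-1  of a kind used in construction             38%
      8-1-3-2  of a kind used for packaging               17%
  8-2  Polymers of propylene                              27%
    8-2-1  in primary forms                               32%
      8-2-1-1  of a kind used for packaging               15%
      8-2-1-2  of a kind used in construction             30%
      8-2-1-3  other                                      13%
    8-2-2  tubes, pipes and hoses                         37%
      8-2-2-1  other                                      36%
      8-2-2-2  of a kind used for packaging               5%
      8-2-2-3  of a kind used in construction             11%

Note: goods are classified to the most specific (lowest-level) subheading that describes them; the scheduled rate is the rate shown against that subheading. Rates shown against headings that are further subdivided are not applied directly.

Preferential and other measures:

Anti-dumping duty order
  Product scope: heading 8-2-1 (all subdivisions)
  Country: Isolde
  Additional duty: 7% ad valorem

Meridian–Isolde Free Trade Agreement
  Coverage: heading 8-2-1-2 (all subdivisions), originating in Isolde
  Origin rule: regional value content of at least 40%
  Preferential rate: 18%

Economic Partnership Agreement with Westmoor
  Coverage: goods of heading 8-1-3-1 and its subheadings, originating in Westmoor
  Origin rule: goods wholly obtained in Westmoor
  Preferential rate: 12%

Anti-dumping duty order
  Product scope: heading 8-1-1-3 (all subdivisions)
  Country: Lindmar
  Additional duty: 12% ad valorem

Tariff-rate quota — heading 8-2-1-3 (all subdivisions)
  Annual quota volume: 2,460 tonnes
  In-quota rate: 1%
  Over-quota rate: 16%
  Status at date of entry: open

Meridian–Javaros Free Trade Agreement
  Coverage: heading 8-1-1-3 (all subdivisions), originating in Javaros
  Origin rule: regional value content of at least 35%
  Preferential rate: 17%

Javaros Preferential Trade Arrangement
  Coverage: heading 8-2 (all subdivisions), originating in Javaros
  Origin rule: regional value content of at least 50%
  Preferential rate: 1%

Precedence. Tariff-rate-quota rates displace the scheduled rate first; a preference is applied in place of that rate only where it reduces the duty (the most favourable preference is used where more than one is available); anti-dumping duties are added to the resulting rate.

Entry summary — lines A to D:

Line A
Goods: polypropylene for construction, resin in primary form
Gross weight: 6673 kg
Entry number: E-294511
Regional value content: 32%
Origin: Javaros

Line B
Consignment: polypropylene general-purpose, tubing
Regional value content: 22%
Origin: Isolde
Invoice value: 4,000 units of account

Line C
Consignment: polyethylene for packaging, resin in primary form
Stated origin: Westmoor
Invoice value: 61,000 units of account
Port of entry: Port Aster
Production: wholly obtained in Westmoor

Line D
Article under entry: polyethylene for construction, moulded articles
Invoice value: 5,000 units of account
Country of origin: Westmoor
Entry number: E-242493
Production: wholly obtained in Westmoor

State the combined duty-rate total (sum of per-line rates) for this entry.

102%

Line A: polypropylene → 8-2; resin in primary form → 8-2-1; for construction → 8-2-1-2. Scheduled 30%. Javaros agreement on 8-1-1-3: 8-2-1-2 not covered; Javaros agreement on 8-2: RVC < 50%. → 30%.
Line B: polypropylene → 8-2; tubing → 8-2-2; general-purpose → 8-2-2-1. Scheduled 36%. Isolde agreement on 8-2-1-2: 8-2-2-1 not covered. → 36%.
Line C: polyethylene → 8-1; resin in primary form → 8-1-1; for packaging → 8-1-1-3. Scheduled 24%. Westmoor agreement on 8-1-3-1: 8-1-1-3 not covered. → 24%.
Line D: polyethylene → 8-1; moulded articles → 8-1-3; for construction → 8-1-3-1. Scheduled 38%. Westmoor agreement on 8-1-3-1: wholly obtained → 12% available; preferential 12%. → 12%.
Sum: 30% + 36% + 24% + 12% = 102%.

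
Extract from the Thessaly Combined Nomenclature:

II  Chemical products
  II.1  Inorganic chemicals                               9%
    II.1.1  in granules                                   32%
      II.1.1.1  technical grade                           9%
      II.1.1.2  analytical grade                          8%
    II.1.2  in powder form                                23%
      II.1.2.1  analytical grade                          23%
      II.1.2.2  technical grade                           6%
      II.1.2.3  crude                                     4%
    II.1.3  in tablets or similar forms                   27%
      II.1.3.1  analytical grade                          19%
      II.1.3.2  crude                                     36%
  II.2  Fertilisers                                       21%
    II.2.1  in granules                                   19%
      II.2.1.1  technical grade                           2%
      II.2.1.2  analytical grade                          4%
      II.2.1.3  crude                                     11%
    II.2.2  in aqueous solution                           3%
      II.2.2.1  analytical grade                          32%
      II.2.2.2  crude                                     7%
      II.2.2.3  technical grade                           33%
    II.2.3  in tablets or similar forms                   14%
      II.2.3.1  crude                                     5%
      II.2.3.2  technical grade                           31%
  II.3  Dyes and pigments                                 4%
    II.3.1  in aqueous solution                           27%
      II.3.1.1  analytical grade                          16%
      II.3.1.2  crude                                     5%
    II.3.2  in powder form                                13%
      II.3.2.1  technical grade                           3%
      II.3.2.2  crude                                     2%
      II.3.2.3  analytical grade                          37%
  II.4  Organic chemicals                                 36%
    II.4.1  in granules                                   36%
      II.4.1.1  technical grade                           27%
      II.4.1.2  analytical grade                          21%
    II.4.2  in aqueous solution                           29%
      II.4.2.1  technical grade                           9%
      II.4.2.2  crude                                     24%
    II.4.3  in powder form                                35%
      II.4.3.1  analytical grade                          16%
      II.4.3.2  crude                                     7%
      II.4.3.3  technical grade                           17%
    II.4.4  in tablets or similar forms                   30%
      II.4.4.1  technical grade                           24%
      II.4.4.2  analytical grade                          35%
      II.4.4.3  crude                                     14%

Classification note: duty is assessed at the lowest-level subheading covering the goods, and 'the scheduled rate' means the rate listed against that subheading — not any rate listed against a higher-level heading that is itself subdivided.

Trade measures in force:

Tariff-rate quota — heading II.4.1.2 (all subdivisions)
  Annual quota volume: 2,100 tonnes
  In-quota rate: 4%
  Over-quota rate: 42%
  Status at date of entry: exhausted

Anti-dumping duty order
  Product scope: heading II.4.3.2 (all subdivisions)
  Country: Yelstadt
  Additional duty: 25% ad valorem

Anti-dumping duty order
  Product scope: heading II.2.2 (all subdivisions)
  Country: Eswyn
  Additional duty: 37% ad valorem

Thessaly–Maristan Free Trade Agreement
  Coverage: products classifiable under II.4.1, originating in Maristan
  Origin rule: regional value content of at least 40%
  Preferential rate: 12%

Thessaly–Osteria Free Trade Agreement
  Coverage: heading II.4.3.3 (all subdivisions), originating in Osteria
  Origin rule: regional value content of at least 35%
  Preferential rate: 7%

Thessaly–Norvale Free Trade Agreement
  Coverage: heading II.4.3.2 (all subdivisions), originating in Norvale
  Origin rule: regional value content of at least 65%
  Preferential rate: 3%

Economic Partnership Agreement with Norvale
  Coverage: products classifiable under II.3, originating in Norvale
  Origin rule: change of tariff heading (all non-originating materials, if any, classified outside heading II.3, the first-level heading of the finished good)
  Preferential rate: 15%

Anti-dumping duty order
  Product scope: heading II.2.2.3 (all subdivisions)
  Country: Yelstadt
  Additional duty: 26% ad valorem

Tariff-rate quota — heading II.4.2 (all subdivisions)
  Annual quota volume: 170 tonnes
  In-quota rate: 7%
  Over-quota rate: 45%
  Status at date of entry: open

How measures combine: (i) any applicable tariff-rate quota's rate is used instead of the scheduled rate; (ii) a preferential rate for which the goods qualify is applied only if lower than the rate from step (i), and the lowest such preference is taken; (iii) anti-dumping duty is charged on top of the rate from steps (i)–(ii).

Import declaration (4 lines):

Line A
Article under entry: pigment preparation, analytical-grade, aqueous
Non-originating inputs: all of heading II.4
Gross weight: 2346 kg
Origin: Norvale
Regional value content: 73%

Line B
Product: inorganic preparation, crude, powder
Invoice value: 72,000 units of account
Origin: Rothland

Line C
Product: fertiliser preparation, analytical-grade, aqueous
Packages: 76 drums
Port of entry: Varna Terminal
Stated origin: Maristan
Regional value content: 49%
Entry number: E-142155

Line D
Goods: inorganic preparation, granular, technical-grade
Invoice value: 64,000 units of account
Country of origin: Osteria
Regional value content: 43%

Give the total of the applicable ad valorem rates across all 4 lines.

60%

Line A: pigment → II.3; aqueous → II.3.1; analytical-grade → II.3.1.1. Scheduled 16%. Norvale agreement on II.4.3.2: II.3.1.1 not covered; Norvale agreement on II.3: CTH met → 15% available; preferential 15%. → 15%.
Line B: inorganic → II.1; powder → II.1.2; crude → II.1.2.3. Scheduled 4%. No special measure applies. → 4%.
Line C: fertiliser → II.2; aqueous → II.2.2; analytical-grade → II.2.2.1. Scheduled 32%. Maristan agreement on II.4.1: II.2.2.1 not covered. → 32%.
Line D: inorganic → II.1; granular → II.1.1; technical-grade → II.1.1.1. Scheduled 9%. Osteria agreement on II.4.3.3: II.1.1.1 not covered. → 9%.
Sum: 15% + 4% + 32% + 9% = 60%.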